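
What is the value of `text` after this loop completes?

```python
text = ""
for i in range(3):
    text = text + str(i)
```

Concatenate digits 0 to 2
`text` takes the values: "" → "0" → "01" → "012"

Answer: "012"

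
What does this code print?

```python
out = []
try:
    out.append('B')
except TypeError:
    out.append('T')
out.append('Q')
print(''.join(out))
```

Execution trace: 'B' (try body, no exception) → 'Q' (after the try/except). Output: BQ

Answer: BQ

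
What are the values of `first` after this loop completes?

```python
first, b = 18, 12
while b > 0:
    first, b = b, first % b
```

GCD of 18 and 12
`first` takes the values: 18 → 12 → 6

Answer: 6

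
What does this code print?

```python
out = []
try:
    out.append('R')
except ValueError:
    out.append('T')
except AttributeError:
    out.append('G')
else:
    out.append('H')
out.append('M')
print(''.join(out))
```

Execution trace: 'R' (try body, no exception) → 'H' (else) → 'M' (after the try/except). Output: RHM

Answer: RHM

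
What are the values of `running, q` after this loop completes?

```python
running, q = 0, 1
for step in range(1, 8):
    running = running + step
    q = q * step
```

Sum and factorial of 1 to 7
`running, q` takes the values: (0, 1) → (1, 1) → (3, 1) → (3, 2) → (6, 2) → (6, 6) → (10, 6) → (10, 24) → (15, 24) → (15, 120) → (21, 120) → (21, 720) → (28, 720) → (28, 5040)

Answer: 28, 5040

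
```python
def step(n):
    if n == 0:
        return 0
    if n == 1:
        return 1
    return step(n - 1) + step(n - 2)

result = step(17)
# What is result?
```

Build up from base cases: step(0)=0, step(1)=1, step(2)=1, step(3)=2, step(4)=3, step(5)=5, step(6)=8, ..., step(17)=1597

Answer: 1597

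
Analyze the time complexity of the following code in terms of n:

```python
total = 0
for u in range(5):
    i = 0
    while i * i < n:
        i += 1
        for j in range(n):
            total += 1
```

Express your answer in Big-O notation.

Each loop level contributes: 1 × √n × n. Multiplying the contributions gives O(n√n).

Answer: O(n√n)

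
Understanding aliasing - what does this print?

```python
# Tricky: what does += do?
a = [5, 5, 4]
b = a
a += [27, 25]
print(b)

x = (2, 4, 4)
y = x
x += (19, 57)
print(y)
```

Key concept: += behavior differs for mutable vs immutable.
Step by step:
`a = [5, 5, 4]` → a = [5, 5, 4]
`b = a` → b = [5, 5, 4] (same object as a)
`a += [27, 25]` → a = [5, 5, 4, 27, 25] (same object as b); b = [5, 5, 4, 27, 25] (same object as a)
`print(b)` → prints [5, 5, 4, 27, 25]
`x = (2, 4, 4)` → x = (2, 4, 4)
`y = x` → y = (2, 4, 4)
`x += (19, 57)` → x = (2, 4, 4, 19, 57)
`print(y)` → prints (2, 4, 4)

Answer:
[5, 5, 4, 27, 25]
(2, 4, 4)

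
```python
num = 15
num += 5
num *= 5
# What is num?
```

Trace:
`num = 15` → num = 15
`num += 5` → num = 20
`num *= 5` → num = 100
So num = 100

Answer: 100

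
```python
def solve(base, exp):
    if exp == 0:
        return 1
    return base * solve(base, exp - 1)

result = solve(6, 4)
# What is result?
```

solve(6, 4) = 6 * 6 * 6 * 6 = 1296

Answer: 1296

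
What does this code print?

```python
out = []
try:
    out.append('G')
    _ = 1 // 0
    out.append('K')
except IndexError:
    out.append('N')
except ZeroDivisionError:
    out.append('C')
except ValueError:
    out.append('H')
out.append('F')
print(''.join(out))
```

Execution trace: 'G' (try body) → 'C' (except ZeroDivisionError) → 'F' (after the try/except). Output: GCF

Answer: GCF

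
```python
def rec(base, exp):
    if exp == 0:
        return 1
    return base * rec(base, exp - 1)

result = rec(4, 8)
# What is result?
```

rec(4, 8) = 4 * 4 * 4 * 4 * 4 * 4 * 4 * 4 = 65536

Answer: 65536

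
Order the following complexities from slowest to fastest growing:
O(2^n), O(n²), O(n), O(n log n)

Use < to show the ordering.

Ordered by growth rate: O(n) < O(n log n) < O(n²) < O(2^n)

Answer: O(n) < O(n log n) < O(n²) < O(2^n)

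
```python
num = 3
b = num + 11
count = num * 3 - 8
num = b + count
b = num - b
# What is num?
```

Trace:
`num = 3` → num = 3
`b = num + 11` → b = 14
`count = num * 3 - 8` → count = 1
`num = b + count` → num = 15
`b = num - b` → b = 1
So num = 15

Answer: 15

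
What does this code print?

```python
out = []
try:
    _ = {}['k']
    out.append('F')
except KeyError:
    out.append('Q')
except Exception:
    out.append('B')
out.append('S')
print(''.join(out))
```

Execution trace: 'Q' (except KeyError) → 'S' (after the try/except). Output: QS

Answer: QS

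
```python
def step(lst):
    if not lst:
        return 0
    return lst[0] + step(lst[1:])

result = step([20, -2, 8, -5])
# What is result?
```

20 + (-2) + 8 + (-5) + 0 = 21

Answer: 21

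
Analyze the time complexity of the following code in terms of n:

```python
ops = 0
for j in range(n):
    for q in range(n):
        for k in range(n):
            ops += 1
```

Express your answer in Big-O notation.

Each loop level contributes: n × n × n. Multiplying the contributions gives O(n^3).

Answer: O(n^3)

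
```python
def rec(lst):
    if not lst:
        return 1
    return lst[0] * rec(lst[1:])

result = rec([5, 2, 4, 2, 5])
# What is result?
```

Product over [5, 2, 4, 2, 5] = 5 * 2 * 4 * 2 * 5 = 400

Answer: 400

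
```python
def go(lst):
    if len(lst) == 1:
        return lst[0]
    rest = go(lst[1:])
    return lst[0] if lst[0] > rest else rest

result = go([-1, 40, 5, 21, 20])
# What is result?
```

Recursive max over [-1, 40, 5, 21, 20] = 40

Answer: 40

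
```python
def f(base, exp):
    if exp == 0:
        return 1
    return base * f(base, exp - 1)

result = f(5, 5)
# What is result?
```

f(5, 5) = 5 * 5 * 5 * 5 * 5 = 3125

Answer: 3125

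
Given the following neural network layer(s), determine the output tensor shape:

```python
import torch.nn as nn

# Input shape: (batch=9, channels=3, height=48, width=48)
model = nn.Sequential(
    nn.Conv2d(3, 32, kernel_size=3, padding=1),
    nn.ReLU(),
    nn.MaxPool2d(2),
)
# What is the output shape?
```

Input: (9, 3, 48, 48) -> after Conv2d: (9, 32, 48, 48) -> after ReLU: (9, 32, 48, 48) -> Output: (9, 32, 24, 24)

Answer: (9, 32, 24, 24)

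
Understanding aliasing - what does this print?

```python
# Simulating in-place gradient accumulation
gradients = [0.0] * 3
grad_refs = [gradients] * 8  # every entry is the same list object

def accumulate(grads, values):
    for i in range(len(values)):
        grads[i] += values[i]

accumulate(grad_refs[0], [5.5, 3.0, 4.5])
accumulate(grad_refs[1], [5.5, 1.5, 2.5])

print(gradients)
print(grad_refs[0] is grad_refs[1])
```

Key concept: gradient accumulation aliasing.
Step by step:
`gradients = [0.0] * 3` → gradients = [0.0, 0.0, 0.0]
`grad_refs = [gradients] * 8` → grad_refs = [[0.0, 0.0, 0.0], [0.0, 0.0, 0.0], [0.0, 0.0, 0.0], [0.0, 0.0, 0.0], [0.0, 0.0, 0.0], [0.0, 0.0, 0.0], [0.0, 0.0, 0.0], [0.0, 0.0, 0.0]]
`accumulate(grad_refs[0], [5.5, 3.0, 4.5])` → gradients = [5.5, 3.0, 4.5]; grad_refs = [[5.5, 3.0, 4.5], [5.5, 3.0, 4.5], [5.5, 3.0, 4.5], [5.5, 3.0, 4.5], [5.5, 3.0, 4.5], [5.5, 3.0, 4.5], [5.5, 3.0, 4.5], [5.5, 3.0, 4.5]]
`accumulate(grad_refs[1], [5.5, 1.5, 2.5])` → gradients = [11.0, 4.5, 7.0]; grad_refs = [[11.0, 4.5, 7.0], [11.0, 4.5, 7.0], [11.0, 4.5, 7.0], [11.0, 4.5, 7.0], [11.0, 4.5, 7.0], [11.0, 4.5, 7.0], [11.0, 4.5, 7.0], [11.0, 4.5, 7.0]]
`print(gradients)` → prints [11.0, 4.5, 7.0]
`print(grad_refs[0] is grad_refs[1])` → prints True

Answer:
[11.0, 4.5, 7.0]
True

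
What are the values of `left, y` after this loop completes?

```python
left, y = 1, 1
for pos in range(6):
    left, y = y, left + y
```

Fibonacci: after 6 iterations
`left, y` takes the values: (1, 1) → (1, 2) → (2, 3) → (3, 5) → (5, 8) → (8, 13) → (13, 21)

Answer: 13, 21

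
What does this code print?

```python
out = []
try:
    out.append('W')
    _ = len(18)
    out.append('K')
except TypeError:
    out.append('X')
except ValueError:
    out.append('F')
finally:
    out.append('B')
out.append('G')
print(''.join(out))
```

Execution trace: 'W' (try body) → 'X' (except TypeError) → 'B' (finally) → 'G' (after the try/except). Output: WXBG

Answer: WXBG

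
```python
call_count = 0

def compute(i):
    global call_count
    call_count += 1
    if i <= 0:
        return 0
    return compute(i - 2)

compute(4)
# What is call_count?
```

Linear recursion stepping by 2: 3 calls from i=4 down to ≤0.

Answer: 3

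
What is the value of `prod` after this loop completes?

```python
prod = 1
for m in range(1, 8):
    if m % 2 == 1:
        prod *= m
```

Product of odd numbers 1 to 7
`prod` takes the values: 1 → 3 → 15 → 105

Answer: 105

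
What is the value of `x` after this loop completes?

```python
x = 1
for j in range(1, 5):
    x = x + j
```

Start at 1, add 1 through 4
`x` takes the values: 1 → 2 → 4 → 7 → 11

Answer: 11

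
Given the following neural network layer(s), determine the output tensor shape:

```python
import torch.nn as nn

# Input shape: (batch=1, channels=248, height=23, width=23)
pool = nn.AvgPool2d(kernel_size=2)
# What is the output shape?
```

Input: (1, 248, 23, 23) -> Output: (1, 248, 11, 11)

Answer: (1, 248, 11, 11)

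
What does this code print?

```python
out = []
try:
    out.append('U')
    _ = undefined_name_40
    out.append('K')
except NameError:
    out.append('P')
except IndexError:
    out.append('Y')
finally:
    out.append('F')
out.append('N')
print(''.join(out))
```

Execution trace: 'U' (try body) → 'P' (except NameError) → 'F' (finally) → 'N' (after the try/except). Output: UPFN

Answer: UPFN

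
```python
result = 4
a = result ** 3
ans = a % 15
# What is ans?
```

Trace:
`result = 4` → result = 4
`a = result ** 3` → a = 64
`ans = a % 15` → ans = 4
So ans = 4

Answer: 4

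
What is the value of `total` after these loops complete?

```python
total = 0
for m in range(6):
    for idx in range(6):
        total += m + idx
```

Sum of all m+idx for m,idx in 6x6
`total` takes the values: 0 → 1 → 3 → 6 → 10 → 15 → 16 → 18 → 21 → 25 → 30 → 36 → 38 → 41 → 45 → 50 → 56 → 63 → 66 → 70 → 75 → 81 → 88 → 96 → 100 → 105 → 111 → 118 → 126 → 135 → 140 → 146 → 153 → 161 → 170 → 180

Answer: 180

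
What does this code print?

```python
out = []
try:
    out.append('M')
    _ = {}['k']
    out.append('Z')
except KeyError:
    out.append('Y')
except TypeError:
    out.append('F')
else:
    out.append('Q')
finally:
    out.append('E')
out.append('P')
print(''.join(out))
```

Execution trace: 'M' (try body) → 'Y' (except KeyError) → 'E' (finally) → 'P' (after the try/except). Output: MYEP

Answer: MYEP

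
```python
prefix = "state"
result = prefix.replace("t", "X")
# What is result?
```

Trace:
`prefix = "state"` → prefix = 'state'
`result = prefix.replace("t", "X")` → result = 'sXaXe'
So result = 'sXaXe'

Answer: 'sXaXe'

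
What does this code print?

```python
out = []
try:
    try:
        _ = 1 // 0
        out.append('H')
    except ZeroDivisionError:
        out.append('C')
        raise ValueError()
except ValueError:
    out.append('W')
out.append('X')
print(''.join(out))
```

Execution trace: 'C' (inner except ZeroDivisionError) → 'W' (outer except ValueError) → 'X' (after the try/except). Output: CWX

Answer: CWX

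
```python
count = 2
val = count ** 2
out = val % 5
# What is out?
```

Trace:
`count = 2` → count = 2
`val = count ** 2` → val = 4
`out = val % 5` → out = 4
So out = 4

Answer: 4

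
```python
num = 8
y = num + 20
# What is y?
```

Trace:
`num = 8` → num = 8
`y = num + 20` → y = 28
So y = 28

Answer: 28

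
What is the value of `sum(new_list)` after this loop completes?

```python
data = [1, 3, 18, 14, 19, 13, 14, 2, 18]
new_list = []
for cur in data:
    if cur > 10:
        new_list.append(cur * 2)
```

Sum of doubled values > 10
`new_list` takes the values: [] → [36] → [36, 28] → [36, 28, 38] → [36, 28, 38, 26] → [36, 28, 38, 26, 28] → [36, 28, 38, 26, 28, 36]
So `sum(new_list)` = 192

Answer: 192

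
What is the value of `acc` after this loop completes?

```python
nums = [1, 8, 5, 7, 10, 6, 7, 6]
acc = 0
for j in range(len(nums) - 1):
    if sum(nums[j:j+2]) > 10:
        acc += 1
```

Count windows with sum > 10
`acc` takes the values: 0 → 1 → 2 → 3 → 4 → 5 → 6

Answer: 6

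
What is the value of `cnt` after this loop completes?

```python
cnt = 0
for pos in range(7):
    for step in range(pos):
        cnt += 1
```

Triangle number: 0+1+2+...+6
`cnt` takes the values: 0 → 1 → 2 → 3 → 4 → 5 → 6 → 7 → 8 → 9 → 10 → 11 → 12 → 13 → 14 → 15 → 16 → 17 → 18 → 19 → 20 → 21

Answer: 21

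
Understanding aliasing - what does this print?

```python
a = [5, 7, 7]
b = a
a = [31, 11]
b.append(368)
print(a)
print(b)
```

Key concept: rebinding vs mutation: a is rebound to a new list, b still points at the original.
Step by step:
`a = [5, 7, 7]` → a = [5, 7, 7]
`b = a` → b = [5, 7, 7] (same object as a)
`a = [31, 11]` → a = [31, 11]
`b.append(368)` → b = [5, 7, 7, 368]
`print(a)` → prints [31, 11]
`print(b)` → prints [5, 7, 7, 368]

Answer:
[31, 11]
[5, 7, 7, 368]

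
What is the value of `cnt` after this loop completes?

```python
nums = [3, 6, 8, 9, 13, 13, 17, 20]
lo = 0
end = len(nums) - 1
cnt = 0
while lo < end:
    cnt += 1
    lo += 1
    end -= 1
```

Iterations until pointers meet (list length 8)
`cnt` takes the values: 0 → 1 → 2 → 3 → 4

Answer: 4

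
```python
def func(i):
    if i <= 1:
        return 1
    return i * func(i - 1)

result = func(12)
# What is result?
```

func(12) = 12 * 11 * 10 * 9 * 8 * 7 * 6 * 5 * 4 * 3 * 2 * 1 = 479001600

Answer: 479001600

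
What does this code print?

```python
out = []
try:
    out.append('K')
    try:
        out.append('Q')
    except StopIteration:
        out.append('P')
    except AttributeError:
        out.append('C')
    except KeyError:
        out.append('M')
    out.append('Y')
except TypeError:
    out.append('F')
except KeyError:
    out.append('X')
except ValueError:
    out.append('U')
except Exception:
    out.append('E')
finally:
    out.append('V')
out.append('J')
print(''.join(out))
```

Execution trace: 'K' (try body) → 'Q' (inner try body, no exception) → 'Y' (try body, no exception) → 'V' (finally) → 'J' (after the try/except). Output: KQYVJ

Answer: KQYVJ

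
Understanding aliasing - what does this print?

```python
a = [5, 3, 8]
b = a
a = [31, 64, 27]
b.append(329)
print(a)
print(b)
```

Key concept: rebinding vs mutation: a is rebound to a new list, b still points at the original.
Step by step:
`a = [5, 3, 8]` → a = [5, 3, 8]
`b = a` → b = [5, 3, 8] (same object as a)
`a = [31, 64, 27]` → a = [31, 64, 27]
`b.append(329)` → b = [5, 3, 8, 329]
`print(a)` → prints [31, 64, 27]
`print(b)` → prints [5, 3, 8, 329]

Answer:
[31, 64, 27]
[5, 3, 8, 329]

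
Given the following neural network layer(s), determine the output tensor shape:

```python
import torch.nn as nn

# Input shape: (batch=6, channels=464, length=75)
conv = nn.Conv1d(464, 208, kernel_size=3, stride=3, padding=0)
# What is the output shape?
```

Input: (6, 464, 75) -> Output: (6, 208, 25)

Answer: (6, 208, 25)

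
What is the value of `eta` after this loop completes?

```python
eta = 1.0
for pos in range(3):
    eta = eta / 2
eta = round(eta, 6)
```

Halving LR 3 times: 1 / 2^3
`eta` takes the values: 1.0 → 0.5 → 0.25 → 0.125

Answer: 0.125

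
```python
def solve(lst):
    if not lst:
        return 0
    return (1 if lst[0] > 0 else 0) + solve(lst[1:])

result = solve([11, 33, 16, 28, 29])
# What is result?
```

Count of positive elements in [11, 33, 16, 28, 29] = 5

Answer: 5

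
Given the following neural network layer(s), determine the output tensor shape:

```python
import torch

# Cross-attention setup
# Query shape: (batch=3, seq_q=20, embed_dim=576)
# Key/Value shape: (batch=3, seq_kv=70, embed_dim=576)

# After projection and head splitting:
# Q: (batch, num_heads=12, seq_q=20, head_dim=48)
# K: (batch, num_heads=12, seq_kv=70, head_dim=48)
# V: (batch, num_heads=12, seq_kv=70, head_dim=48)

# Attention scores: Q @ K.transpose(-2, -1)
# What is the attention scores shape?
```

Input: (3, 20, 576) -> Output: (3, 12, 20, 70)

Answer: (3, 12, 20, 70)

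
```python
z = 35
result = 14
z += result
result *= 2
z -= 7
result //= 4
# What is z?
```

Trace:
`z = 35` → z = 35
`result = 14` → result = 14
`z += result` → z = 49
`result *= 2` → result = 28
`z -= 7` → z = 42
`result //= 4` → result = 7
So z = 42

Answer: 42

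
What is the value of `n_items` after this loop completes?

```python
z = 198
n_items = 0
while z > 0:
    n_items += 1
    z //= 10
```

Count digits by repeated division by 10
`n_items` takes the values: 0 → 1 → 2 → 3

Answer: 3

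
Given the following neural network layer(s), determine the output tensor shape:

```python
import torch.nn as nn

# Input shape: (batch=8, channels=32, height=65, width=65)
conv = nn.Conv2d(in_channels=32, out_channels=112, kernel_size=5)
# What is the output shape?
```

Input: (8, 32, 65, 65) -> Output: (8, 112, 61, 61)

Answer: (8, 112, 61, 61)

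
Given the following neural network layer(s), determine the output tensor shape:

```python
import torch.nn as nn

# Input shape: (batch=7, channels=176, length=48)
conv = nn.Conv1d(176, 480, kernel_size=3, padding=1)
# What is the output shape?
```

Input: (7, 176, 48) -> Output: (7, 480, 48)

Answer: (7, 480, 48)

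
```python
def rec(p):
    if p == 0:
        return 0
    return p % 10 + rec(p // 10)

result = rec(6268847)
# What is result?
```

Sum of digits of 6268847: 7 + 4 + 8 + 8 + 6 + 2 + 6 = 41

Answer: 41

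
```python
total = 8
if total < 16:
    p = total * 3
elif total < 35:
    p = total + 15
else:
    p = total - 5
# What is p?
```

Trace:
`total = 8` → total = 8
`if total < 16: ...` → total < 16 is True → p = 24
So p = 24

Answer: 24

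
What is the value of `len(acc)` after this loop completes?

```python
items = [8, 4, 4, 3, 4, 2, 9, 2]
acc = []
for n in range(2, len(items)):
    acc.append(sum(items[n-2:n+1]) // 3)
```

Number of 3-element averages
`acc` takes the values: [] → [5] → [5, 3] → [5, 3, 3] → [5, 3, 3, 3] → [5, 3, 3, 3, 5] → [5, 3, 3, 3, 5, 4]
So `len(acc)` = 6

Answer: 6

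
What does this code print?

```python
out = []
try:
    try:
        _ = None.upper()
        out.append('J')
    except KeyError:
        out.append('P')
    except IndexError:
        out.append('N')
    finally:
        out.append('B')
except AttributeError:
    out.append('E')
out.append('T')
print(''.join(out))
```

Execution trace: 'B' (finally) → 'E' (outer except AttributeError) → 'T' (after the try/except). Output: BET

Answer: BET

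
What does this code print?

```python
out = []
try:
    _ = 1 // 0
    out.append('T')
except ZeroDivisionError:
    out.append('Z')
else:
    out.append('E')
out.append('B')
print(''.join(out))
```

Execution trace: 'Z' (except ZeroDivisionError) → 'B' (after the try/except). Output: ZB

Answer: ZB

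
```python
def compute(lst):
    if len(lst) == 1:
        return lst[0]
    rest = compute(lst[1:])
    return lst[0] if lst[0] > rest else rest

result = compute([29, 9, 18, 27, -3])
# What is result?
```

Recursive max over [29, 9, 18, 27, -3] = 29

Answer: 29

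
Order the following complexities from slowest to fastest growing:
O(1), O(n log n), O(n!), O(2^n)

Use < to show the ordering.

Ordered by growth rate: O(1) < O(n log n) < O(2^n) < O(n!)

Answer: O(1) < O(n log n) < O(2^n) < O(n!)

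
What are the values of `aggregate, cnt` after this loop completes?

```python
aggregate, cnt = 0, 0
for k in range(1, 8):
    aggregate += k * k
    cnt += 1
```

Sum of squares and count
`aggregate, cnt` takes the values: (0, 0) → (1, 0) → (1, 1) → (5, 1) → (5, 2) → (14, 2) → (14, 3) → (30, 3) → (30, 4) → (55, 4) → (55, 5) → (91, 5) → (91, 6) → (140, 6) → (140, 7)

Answer: 140, 7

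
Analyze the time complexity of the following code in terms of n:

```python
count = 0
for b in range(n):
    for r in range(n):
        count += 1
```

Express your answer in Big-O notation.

Each loop level contributes: n × n. Multiplying the contributions gives O(n^2).

Answer: O(n^2)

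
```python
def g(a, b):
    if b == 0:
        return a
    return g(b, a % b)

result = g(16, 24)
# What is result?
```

g(16, 24) -> g(24, 16) -> g(16, 8) -> g(8, 0) -> 8

Answer: 8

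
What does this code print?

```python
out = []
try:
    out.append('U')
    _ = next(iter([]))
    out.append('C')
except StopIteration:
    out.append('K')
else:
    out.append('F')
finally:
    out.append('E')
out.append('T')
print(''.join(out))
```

Execution trace: 'U' (try body) → 'K' (except StopIteration) → 'E' (finally) → 'T' (after the try/except). Output: UKET

Answer: UKET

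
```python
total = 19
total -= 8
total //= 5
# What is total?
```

Trace:
`total = 19` → total = 19
`total -= 8` → total = 11
`total //= 5` → total = 2
So total = 2

Answer: 2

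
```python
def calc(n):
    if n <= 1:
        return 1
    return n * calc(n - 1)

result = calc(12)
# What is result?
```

calc(12) = 12 * 11 * 10 * 9 * 8 * 7 * 6 * 5 * 4 * 3 * 2 * 1 = 479001600

Answer: 479001600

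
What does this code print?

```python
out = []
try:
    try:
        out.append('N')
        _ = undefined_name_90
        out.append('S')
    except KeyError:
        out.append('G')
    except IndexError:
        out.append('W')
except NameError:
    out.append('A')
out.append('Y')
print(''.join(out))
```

Execution trace: 'N' (try body) → 'A' (outer except NameError) → 'Y' (after the try/except). Output: NAY

Answer: NAY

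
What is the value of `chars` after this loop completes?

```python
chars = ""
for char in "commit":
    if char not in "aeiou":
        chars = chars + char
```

Remove vowels from 'commit'
`chars` takes the values: "" → "c" → "cm" → "cmm" → "cmmt"

Answer: "cmmt"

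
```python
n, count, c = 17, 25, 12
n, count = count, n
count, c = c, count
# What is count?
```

Trace:
`n, count, c = 17, 25, 12` → n = 17; count = 25; c = 12
`n, count = count, n` → n = 25; count = 17
`count, c = c, count` → count = 12; c = 17
So count = 12

Answer: 12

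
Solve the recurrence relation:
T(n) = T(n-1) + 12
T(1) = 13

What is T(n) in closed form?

Unrolling: T(n) = T(1) + 12·(n-1) = 13 + 12(n-1) = 12n + 1.

Answer: T(n) = 12n + 1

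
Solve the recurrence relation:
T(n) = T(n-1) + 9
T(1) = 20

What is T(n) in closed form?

Unrolling: T(n) = T(1) + 9·(n-1) = 20 + 9(n-1) = 9n + 11.

Answer: T(n) = 9n + 11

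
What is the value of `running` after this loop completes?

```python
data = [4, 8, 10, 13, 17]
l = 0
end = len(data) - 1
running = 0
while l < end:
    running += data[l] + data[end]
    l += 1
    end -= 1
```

Sum of pairs from ends
`running` takes the values: 0 → 21 → 42

Answer: 42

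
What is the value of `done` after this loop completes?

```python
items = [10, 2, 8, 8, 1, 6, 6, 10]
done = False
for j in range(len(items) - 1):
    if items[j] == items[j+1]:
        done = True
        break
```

Check consecutive duplicates in [10, 2, 8, 8, 1, 6, 6, 10]
`done` takes the values: False → True

Answer: True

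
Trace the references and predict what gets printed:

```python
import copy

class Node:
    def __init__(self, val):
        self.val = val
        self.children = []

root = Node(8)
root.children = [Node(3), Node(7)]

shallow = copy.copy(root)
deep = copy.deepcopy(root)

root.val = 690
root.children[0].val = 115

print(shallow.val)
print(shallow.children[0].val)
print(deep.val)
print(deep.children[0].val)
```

Key concept: deep copy with custom objects.
Step by step:
`root = Node(8)` → root = Node(val=8, children=[])
`root.children = [Node(3), Node(7)]` → root = Node(val=8, children=[Node(val=3, children=[]), Node(val=7, children=[])])
`shallow = copy.copy(root)` → shallow = Node(val=8, children=[Node(val=3, children=[]), Node(val=7, children=[])])
`deep = copy.deepcopy(root)` → deep = Node(val=8, children=[Node(val=3, children=[]), Node(val=7, children=[])])
`root.val = 690` → root = Node(val=690, children=[Node(val=3, children=[]), Node(val=7, children=[])])
`root.children[0].val = 115` → root = Node(val=690, children=[Node(val=115, children=[]), Node(val=7, children=[])]); shallow = Node(val=8, children=[Node(val=115, children=[]), Node(val=7, children=[])])
`print(shallow.val)` → prints 8
`print(shallow.children[0].val)` → prints 115
`print(deep.val)` → prints 8
`print(deep.children[0].val)` → prints 3

Answer:
8
115
8
3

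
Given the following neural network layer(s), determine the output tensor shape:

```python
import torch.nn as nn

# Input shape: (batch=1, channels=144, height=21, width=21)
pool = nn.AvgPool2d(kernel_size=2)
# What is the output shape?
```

Input: (1, 144, 21, 21) -> Output: (1, 144, 10, 10)

Answer: (1, 144, 10, 10)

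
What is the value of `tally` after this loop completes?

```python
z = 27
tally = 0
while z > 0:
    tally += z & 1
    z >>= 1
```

Count set bits in 27 (binary: 0b11011)
`tally` takes the values: 0 → 1 → 2 → 3 → 4

Answer: 4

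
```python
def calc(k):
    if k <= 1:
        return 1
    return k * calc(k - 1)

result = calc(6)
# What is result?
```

calc(6) = 6 * 5 * 4 * 3 * 2 * 1 = 720

Answer: 720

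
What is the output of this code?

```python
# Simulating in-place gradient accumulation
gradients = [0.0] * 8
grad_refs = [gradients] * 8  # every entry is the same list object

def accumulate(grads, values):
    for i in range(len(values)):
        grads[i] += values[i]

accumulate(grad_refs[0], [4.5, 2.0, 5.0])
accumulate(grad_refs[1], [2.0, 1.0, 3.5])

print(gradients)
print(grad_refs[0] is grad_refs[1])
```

Key concept: gradient accumulation aliasing.
Step by step:
`gradients = [0.0] * 8` → gradients = [0.0, 0.0, 0.0, 0.0, 0.0, 0.0, 0.0, 0.0]
`grad_refs = [gradients] * 8` → grad_refs = [[0.0, 0.0, 0.0, 0.0, 0.0, 0.0, 0.0, 0.0], [0.0, 0.0, 0.0, 0.0, 0.0, 0.0, 0.0, 0.0], [0.0, 0.0, 0.0, 0.0, 0.0, 0.0, 0.0, 0.0], [0.0, 0.0, 0.0, 0.0, 0.0, 0.0, 0.0, 0.0], [0.0, 0.0, 0.0, 0.0, 0.0, 0.0, 0.0, 0.0], [0.0, 0.0, 0.0, 0.0, 0.0, 0.0, 0.0, 0.0], [0.0, 0.0, 0.0, 0.0, 0.0, 0.0, 0.0, 0.0], [0.0, 0.0, 0.0, 0.0, 0.0, 0.0, 0.0, 0.0]]
`accumulate(grad_refs[0], [4.5, 2.0, 5.0])` → gradients = [4.5, 2.0, 5.0, 0.0, 0.0, 0.0, 0.0, 0.0]; grad_refs = [[4.5, 2.0, 5.0, 0.0, 0.0, 0.0, 0.0, 0.0], [4.5, 2.0, 5.0, 0.0, 0.0, 0.0, 0.0, 0.0], [4.5, 2.0, 5.0, 0.0, 0.0, 0.0, 0.0, 0.0], [4.5, 2.0, 5.0, 0.0, 0.0, 0.0, 0.0, 0.0], [4.5, 2.0, 5.0, 0.0, 0.0, 0.0, 0.0, 0.0], [4.5, 2.0, 5.0, 0.0, 0.0, 0.0, 0.0, 0.0], [4.5, 2.0, 5.0, 0.0, 0.0, 0.0, 0.0, 0.0], [4.5, 2.0, 5.0, 0.0, 0.0, 0.0, 0.0, 0.0]]
`accumulate(grad_refs[1], [2.0, 1.0, 3.5])` → gradients = [6.5, 3.0, 8.5, 0.0, 0.0, 0.0, 0.0, 0.0]; grad_refs = [[6.5, 3.0, 8.5, 0.0, 0.0, 0.0, 0.0, 0.0], [6.5, 3.0, 8.5, 0.0, 0.0, 0.0, 0.0, 0.0], [6.5, 3.0, 8.5, 0.0, 0.0, 0.0, 0.0, 0.0], [6.5, 3.0, 8.5, 0.0, 0.0, 0.0, 0.0, 0.0], [6.5, 3.0, 8.5, 0.0, 0.0, 0.0, 0.0, 0.0], [6.5, 3.0, 8.5, 0.0, 0.0, 0.0, 0.0, 0.0], [6.5, 3.0, 8.5, 0.0, 0.0, 0.0, 0.0, 0.0], [6.5, 3.0, 8.5, 0.0, 0.0, 0.0, 0.0, 0.0]]
`print(gradients)` → prints [6.5, 3.0, 8.5, 0.0, 0.0, 0.0, 0.0, 0.0]
`print(grad_refs[0] is grad_refs[1])` → prints True

Answer:
[6.5, 3.0, 8.5, 0.0, 0.0, 0.0, 0.0, 0.0]
True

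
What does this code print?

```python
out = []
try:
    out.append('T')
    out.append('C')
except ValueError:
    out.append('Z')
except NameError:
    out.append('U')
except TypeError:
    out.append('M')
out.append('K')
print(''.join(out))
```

Execution trace: 'T' (try body) → 'C' (try body, no exception) → 'K' (after the try/except). Output: TCK

Answer: TCK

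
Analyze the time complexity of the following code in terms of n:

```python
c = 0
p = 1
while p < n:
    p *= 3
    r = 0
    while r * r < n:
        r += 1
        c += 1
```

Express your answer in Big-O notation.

Each loop level contributes: log n × √n. Multiplying the contributions gives O(√n log n).

Answer: O(√n log n)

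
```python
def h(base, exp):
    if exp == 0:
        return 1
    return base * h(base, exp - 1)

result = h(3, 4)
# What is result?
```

h(3, 4) = 3 * 3 * 3 * 3 = 81

Answer: 81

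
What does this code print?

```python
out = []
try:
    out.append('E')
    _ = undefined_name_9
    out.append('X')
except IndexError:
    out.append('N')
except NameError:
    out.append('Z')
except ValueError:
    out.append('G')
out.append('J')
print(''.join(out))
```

Execution trace: 'E' (try body) → 'Z' (except NameError) → 'J' (after the try/except). Output: EZJ

Answer: EZJ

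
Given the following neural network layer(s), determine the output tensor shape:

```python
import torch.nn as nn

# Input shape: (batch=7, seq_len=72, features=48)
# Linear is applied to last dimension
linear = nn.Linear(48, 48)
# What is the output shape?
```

Input: (7, 72, 48) -> Output: (7, 72, 48)

Answer: (7, 72, 48)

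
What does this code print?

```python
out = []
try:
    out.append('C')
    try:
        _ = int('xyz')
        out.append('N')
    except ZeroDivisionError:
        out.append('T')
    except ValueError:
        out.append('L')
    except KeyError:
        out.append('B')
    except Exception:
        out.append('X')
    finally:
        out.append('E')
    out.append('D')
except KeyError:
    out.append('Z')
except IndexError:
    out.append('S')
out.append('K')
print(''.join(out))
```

Execution trace: 'C' (try body) → 'L' (inner except ValueError) → 'E' (inner finally) → 'D' (try body, no exception) → 'K' (after the try/except). Output: CLEDK

Answer: CLEDK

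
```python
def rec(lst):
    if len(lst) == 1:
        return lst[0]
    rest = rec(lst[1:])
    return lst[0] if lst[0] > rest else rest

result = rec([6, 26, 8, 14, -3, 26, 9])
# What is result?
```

Recursive max over [6, 26, 8, 14, -3, 26, 9] = 26

Answer: 26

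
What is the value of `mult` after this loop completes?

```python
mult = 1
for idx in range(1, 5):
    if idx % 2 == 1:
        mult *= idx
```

Product of odd numbers 1 to 4
`mult` takes the values: 1 → 3

Answer: 3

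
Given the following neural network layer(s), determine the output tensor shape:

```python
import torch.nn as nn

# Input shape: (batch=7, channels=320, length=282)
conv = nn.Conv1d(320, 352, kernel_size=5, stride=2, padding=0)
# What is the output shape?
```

Input: (7, 320, 282) -> Output: (7, 352, 139)

Answer: (7, 352, 139)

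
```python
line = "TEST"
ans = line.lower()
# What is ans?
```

Trace:
`line = "TEST"` → line = 'TEST'
`ans = line.lower()` → ans = 'test'
So ans = 'test'

Answer: 'test'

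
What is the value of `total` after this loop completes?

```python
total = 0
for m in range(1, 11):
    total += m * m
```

Sum of squares 1² to 10² = 385
`total` takes the values: 0 → 1 → 5 → 14 → 30 → 55 → 91 → 140 → 204 → 285 → 385

Answer: 385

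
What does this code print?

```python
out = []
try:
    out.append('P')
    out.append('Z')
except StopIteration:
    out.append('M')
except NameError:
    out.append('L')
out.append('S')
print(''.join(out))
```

Execution trace: 'P' (try body) → 'Z' (try body, no exception) → 'S' (after the try/except). Output: PZS

Answer: PZS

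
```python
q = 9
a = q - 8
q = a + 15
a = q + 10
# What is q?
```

Trace:
`q = 9` → q = 9
`a = q - 8` → a = 1
`q = a + 15` → q = 16
`a = q + 10` → a = 26
So q = 16

Answer: 16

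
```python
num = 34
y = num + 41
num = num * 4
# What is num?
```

Trace:
`num = 34` → num = 34
`y = num + 41` → y = 75
`num = num * 4` → num = 136
So num = 136

Answer: 136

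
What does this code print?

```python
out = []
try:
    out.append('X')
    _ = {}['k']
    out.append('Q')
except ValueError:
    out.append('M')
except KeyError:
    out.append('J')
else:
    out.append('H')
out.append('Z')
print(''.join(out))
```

Execution trace: 'X' (try body) → 'J' (except KeyError) → 'Z' (after the try/except). Output: XJZ

Answer: XJZ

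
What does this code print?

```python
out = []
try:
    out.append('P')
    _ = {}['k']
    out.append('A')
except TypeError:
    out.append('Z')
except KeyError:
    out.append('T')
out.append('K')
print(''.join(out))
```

Execution trace: 'P' (try body) → 'T' (except KeyError) → 'K' (after the try/except). Output: PTK

Answer: PTK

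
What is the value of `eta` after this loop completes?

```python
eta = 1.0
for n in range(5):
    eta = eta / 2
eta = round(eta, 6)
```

Halving LR 5 times: 1 / 2^5
`eta` takes the values: 1.0 → 0.5 → 0.25 → 0.125 → 0.0625 → 0.03125

Answer: 0.03125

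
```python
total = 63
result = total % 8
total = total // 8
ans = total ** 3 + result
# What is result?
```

Trace:
`total = 63` → total = 63
`result = total % 8` → result = 7
`total = total // 8` → total = 7
`ans = total ** 3 + result` → ans = 350
So result = 7

Answer: 7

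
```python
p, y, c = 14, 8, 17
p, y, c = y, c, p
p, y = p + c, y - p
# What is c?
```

Trace:
`p, y, c = 14, 8, 17` → p = 14; y = 8; c = 17
`p, y, c = y, c, p` → p = 8; y = 17; c = 14
`p, y = p + c, y - p` → p = 22; y = 9
So c = 14

Answer: 14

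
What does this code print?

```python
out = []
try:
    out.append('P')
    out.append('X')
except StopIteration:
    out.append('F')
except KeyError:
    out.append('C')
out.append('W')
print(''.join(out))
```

Execution trace: 'P' (try body) → 'X' (try body, no exception) → 'W' (after the try/except). Output: PXW

Answer: PXW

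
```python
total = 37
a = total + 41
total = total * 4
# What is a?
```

Trace:
`total = 37` → total = 37
`a = total + 41` → a = 78
`total = total * 4` → total = 148
So a = 78

Answer: 78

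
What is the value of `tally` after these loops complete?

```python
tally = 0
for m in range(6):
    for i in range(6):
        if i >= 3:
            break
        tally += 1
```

Inner breaks at 3, outer runs 6 times
`tally` takes the values: 0 → 1 → 2 → 3 → 4 → 5 → 6 → 7 → 8 → 9 → 10 → 11 → 12 → 13 → 14 → 15 → 16 → 17 → 18

Answer: 18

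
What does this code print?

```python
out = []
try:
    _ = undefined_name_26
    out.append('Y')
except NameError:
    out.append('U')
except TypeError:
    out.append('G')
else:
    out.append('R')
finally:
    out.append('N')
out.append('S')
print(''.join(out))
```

Execution trace: 'U' (except NameError) → 'N' (finally) → 'S' (after the try/except). Output: UNS

Answer: UNS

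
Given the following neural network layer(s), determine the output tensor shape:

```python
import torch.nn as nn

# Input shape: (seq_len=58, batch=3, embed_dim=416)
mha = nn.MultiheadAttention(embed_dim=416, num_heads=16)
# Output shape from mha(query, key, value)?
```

Input: (58, 3, 416) -> Output: (58, 3, 416)

Answer: (58, 3, 416)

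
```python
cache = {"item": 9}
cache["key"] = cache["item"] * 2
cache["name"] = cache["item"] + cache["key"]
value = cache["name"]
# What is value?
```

Trace:
`cache = {"item": 9}` → cache = {'item': 9}
`cache["key"] = cache["item"] * 2` → cache = {'item': 9, 'key': 18}
`cache["name"] = cache["item"] + cache["key"]` → cache = {'item': 9, 'key': 18, 'name': 27}
`value = cache["name"]` → value = 27
So value = 27

Answer: 27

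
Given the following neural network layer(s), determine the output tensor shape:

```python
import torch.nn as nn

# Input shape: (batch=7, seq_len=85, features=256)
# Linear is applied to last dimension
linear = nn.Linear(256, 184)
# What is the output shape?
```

Input: (7, 85, 256) -> Output: (7, 85, 184)

Answer: (7, 85, 184)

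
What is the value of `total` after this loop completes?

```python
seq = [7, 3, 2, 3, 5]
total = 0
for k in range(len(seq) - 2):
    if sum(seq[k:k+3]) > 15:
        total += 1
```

Count windows with sum > 15
`total` takes the values: 0

Answer: 0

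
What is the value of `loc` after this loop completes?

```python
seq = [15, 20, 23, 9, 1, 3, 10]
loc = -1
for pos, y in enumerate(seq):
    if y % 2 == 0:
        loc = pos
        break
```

First even number index in [15, 20, 23, 9, 1, 3, 10]
`loc` takes the values: -1 → 1

Answer: 1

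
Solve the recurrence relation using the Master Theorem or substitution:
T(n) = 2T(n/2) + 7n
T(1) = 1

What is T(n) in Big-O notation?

By Master Theorem: a=2, b=2, f(n)=7n. Since log_2(2) = 1 and f(n) = Θ(n^1), Case 2 applies. T(n) = O(n log n).

Answer: O(n log n)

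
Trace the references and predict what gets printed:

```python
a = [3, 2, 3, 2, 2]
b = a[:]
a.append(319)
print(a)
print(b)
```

Key concept: slice [:] creates copy.
Step by step:
`a = [3, 2, 3, 2, 2]` → a = [3, 2, 3, 2, 2]
`b = a[:]` → b = [3, 2, 3, 2, 2]
`a.append(319)` → a = [3, 2, 3, 2, 2, 319]
`print(a)` → prints [3, 2, 3, 2, 2, 319]
`print(b)` → prints [3, 2, 3, 2, 2]

Answer:
[3, 2, 3, 2, 2, 319]
[3, 2, 3, 2, 2]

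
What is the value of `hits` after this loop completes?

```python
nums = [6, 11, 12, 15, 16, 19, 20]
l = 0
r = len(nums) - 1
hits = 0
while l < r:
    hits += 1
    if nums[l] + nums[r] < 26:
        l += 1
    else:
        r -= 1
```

Steps to find pair summing to 26
`hits` takes the values: 0 → 1 → 2 → 3 → 4 → 5 → 6

Answer: 6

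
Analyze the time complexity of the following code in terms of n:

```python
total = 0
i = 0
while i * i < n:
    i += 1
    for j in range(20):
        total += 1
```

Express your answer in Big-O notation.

Each loop level contributes: √n × 1. Multiplying the contributions gives O(√n).

Answer: O(√n)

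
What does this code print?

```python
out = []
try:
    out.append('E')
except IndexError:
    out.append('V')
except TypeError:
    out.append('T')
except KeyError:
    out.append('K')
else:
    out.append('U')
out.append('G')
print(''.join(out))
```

Execution trace: 'E' (try body, no exception) → 'U' (else) → 'G' (after the try/except). Output: EUG

Answer: EUG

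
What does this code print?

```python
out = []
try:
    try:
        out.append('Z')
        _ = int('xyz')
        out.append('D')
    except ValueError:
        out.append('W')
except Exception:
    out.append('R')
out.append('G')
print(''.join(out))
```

Execution trace: 'Z' (inner try body) → 'W' (inner except ValueError) → 'G' (after the try/except). Output: ZWG

Answer: ZWG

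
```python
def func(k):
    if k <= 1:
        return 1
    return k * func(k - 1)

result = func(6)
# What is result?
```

func(6) = 6 * 5 * 4 * 3 * 2 * 1 = 720

Answer: 720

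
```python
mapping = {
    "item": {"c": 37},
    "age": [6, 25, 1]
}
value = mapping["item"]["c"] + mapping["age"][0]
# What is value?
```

Trace:
`mapping = { ...` → mapping = {'item': {'c': 37}, 'age': [6, 25, 1]}
`value = mapping["item"]["c"] + mapping["age"][0]` → value = 43
So value = 43

Answer: 43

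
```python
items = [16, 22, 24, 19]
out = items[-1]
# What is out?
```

Trace:
`items = [16, 22, 24, 19]` → items = [16, 22, 24, 19]
`out = items[-1]` → out = 19
So out = 19

Answer: 19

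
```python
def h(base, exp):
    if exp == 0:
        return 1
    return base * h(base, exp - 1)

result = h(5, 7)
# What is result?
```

h(5, 7) = 5 * 5 * 5 * 5 * 5 * 5 * 5 = 78125

Answer: 78125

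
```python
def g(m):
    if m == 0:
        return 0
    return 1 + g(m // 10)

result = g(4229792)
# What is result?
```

Count of digits of 4229792: 7

Answer: 7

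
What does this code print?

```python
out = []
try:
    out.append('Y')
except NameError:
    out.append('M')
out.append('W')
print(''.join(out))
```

Execution trace: 'Y' (try body, no exception) → 'W' (after the try/except). Output: YW

Answer: YW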